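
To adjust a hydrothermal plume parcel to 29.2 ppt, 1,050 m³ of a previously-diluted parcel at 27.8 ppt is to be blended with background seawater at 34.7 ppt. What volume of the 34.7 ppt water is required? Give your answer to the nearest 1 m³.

267 m³

Salt balance: 1,050×27.8 + V×34.7 = (1,050+V)×29.2
29,190 + 34.7V = 30,660 + 29.2V
1,470 = 5.5V
V = 267.27 m³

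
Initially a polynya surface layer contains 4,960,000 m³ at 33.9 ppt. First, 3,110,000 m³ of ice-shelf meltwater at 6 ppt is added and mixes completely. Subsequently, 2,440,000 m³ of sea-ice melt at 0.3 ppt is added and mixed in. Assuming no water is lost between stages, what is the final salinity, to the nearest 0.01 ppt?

17.84 ppt

By conservation of dissolved salt,
Initial salt = 4,960,000×33.9 = 168,144,000
After stage 1: salt = 168,144,000 + 3,110,000×6 = 186,804,000; volume = 8,070,000 m³; S = 23.148 ppt
After stage 2: salt = 186,804,000 + 2,440,000×0.3 = 187,536,000; volume = 10,510,000 m³
S = 187,536,000 / 10,510,000 = 17.8436 ppt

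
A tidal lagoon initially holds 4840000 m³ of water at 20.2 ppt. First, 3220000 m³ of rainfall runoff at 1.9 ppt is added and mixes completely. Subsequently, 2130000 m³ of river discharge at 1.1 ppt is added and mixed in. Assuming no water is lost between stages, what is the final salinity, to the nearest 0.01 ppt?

10.42 ppt

Weighted by volume,
Initial salt = 4,840,000×20.2 = 97,768,000
After stage 1: salt = 97,768,000 + 3,220,000×1.9 = 103,886,000; volume = 8,060,000 m³; S = 12.889 ppt
After stage 2: salt = 103,886,000 + 2,130,000×1.1 = 106,229,000; volume = 10,190,000 m³
S = 106,229,000 / 10,190,000 = 10.4248 ppt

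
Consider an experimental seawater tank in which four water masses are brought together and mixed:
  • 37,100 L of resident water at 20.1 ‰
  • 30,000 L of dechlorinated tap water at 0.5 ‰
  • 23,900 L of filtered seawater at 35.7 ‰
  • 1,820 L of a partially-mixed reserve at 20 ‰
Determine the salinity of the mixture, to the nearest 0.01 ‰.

17.78 ‰

Conserving salt mass:
salt = 37,100×20.1 + 30,000×0.5 + 23,900×35.7 + 1,820×20 = 745,710 + 15,000 + 853,230 + 36,400 = 1,650,340
volume = 37,100 + 30,000 + 23,900 + 1,820 = 92,820 L
S = 1,650,340 / 92,820 = 17.78 ‰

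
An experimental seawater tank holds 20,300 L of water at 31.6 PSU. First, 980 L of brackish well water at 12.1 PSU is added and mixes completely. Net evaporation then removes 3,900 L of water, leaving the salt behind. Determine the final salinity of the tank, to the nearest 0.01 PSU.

37.59 PSU

After mixing: salt = 20,300×31.6 + 980×12.1 = 653,338; volume = 21,280 L
After evaporation: salt unchanged = 653,338; volume = 21,280 − 3,900 = 17,380 L
S = 653,338 / 17,380 = 37.5914 PSU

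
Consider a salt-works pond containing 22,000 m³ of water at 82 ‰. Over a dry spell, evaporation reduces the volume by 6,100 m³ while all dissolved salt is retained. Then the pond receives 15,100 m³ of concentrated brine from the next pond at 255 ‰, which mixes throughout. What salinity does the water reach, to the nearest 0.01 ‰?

182.40 ‰

After evaporation: salt = 22,000×82 = 1,804,000; volume = 22,000 − 6,100 = 15,900 m³
After mixing: salt = 1,804,000 + 15,100×255 = 5,654,500; volume = 15,900 + 15,100 = 31,000 m³
S = 5,654,500 / 31,000 = 182.4032 ‰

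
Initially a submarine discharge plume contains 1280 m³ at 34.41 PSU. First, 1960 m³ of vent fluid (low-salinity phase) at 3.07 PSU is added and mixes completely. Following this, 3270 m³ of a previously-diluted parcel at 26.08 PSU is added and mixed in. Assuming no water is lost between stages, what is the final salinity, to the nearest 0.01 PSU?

20.79 PSU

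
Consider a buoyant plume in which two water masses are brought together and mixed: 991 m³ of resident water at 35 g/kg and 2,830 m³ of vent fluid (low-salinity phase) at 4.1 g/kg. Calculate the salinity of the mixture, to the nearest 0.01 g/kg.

Weighted by volume,
salt = 991×35 + 2,830×4.1 = 34,685 + 11,603 = 46,288
volume = 991 + 2,830 = 3,821 m³
S = 46,288 / 3,821 = 12.1141 g/kg

12.11 g/kg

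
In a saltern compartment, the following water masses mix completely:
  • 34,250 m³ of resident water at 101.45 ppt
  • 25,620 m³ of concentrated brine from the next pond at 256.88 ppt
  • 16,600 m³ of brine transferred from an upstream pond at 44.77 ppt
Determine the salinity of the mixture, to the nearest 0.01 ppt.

141.22 ppt

Salt balance:
salt = 34,250×101.45 + 25,620×256.88 + 16,600×44.77 = 3,474,662.5 + 6,581,265.6 + 743,182 = 10,799,110.1
volume = 34,250 + 25,620 + 16,600 = 76,470 m³
S = 10,799,110.1 / 76,470 = 141.2202 ppt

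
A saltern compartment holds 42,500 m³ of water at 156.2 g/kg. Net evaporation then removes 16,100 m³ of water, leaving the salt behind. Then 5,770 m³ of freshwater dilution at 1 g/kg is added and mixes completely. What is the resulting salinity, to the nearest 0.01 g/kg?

After evaporation: salt = 42,500×156.2 = 6,638,500; volume = 42,500 − 16,100 = 26,400 m³
After mixing: salt = 6,638,500 + 5,770×1 = 6,644,270; volume = 26,400 + 5,770 = 32,170 m³
S = 6,644,270 / 32,170 = 206.5362 g/kg

206.54 g/kg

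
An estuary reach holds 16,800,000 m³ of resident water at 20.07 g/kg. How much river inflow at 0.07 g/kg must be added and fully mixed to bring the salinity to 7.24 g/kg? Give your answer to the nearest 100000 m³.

Salt balance: 16,800,000×20.07 + V×0.07 = (16,800,000+V)×7.24
337,176,000 + 0.07V = 121,632,000 + 7.24V
215,544,000 = 7.17V
V = 30,061,924.69 m³

30100000 m³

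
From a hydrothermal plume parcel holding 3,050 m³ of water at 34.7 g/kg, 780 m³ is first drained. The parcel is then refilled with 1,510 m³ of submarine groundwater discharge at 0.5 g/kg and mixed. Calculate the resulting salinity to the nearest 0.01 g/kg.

21.04 g/kg

Remaining after removal: 2,270 m³ at 34.7 g/kg (salt = 78,769)
After addition: salt = 78,769 + 1,510×0.5 = 79,524; volume = 3,780 m³
S = 79,524 / 3,780 = 21.0381 g/kg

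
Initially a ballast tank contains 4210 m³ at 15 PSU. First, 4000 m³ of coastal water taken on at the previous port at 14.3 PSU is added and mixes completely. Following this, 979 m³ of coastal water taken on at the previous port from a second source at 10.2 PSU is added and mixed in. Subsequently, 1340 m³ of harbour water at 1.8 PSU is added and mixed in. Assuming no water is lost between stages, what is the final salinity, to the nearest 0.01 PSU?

Weighted by volume,
Initial salt = 4,210×15 = 63,150
After stage 1: salt = 63,150 + 4,000×14.3 = 120,350; volume = 8,210 m³; S = 14.659 PSU
After stage 2: salt = 120,350 + 979×10.2 = 130,335.8; volume = 9,189 m³; S = 14.184 PSU
After stage 3: salt = 130,335.8 + 1,340×1.8 = 132,747.8; volume = 10,529 m³
S = 132,747.8 / 10,529 = 12.6078 PSU

12.61 PSU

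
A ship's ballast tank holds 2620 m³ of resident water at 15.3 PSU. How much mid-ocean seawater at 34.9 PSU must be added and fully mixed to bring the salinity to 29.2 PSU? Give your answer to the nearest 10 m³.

6390 m³

Salt balance: 2,620×15.3 + V×34.9 = (2,620+V)×29.2
40,086 + 34.9V = 76,504 + 29.2V
36,418 = 5.7V
V = 6,389.12 m³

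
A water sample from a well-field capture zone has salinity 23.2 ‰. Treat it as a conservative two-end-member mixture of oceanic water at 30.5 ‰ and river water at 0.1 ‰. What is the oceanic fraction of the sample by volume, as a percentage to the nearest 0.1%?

76.0%

Let g be the oceanic fraction. Salt balance per unit volume:
g×30.5 + (1−g)×0.1 = 23.2
g = (23.2 − 0.1) / (30.5 − 0.1) = 23.1/30.4 = 0.7599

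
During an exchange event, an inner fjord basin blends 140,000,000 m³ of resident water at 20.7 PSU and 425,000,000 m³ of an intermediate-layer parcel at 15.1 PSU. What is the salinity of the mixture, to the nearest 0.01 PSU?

Salt balance:
salt = 140,000,000×20.7 + 425,000,000×15.1 = 2,898,000,000 + 6,417,500,000 = 9,315,500,000
volume = 140,000,000 + 425,000,000 = 565,000,000 m³
S = 9,315,500,000 / 565,000,000 = 16.4876 PSU

16.49 PSU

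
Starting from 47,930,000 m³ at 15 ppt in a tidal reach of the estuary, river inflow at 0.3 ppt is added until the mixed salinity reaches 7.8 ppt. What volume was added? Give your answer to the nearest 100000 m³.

46000000 m³

Salt balance: 47,930,000×15 + V×0.3 = (47,930,000+V)×7.8
718,950,000 + 0.3V = 373,854,000 + 7.8V
345,096,000 = 7.5V
V = 46,012,800 m³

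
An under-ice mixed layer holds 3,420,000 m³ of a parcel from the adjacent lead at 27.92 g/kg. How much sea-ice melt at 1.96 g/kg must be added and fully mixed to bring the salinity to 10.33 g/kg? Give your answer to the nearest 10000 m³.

7190000 m³

Salt balance: 3,420,000×27.92 + V×1.96 = (3,420,000+V)×10.33
95,486,400 + 1.96V = 35,328,600 + 10.33V
60,157,800 = 8.37V
V = 7,187,311.83 m³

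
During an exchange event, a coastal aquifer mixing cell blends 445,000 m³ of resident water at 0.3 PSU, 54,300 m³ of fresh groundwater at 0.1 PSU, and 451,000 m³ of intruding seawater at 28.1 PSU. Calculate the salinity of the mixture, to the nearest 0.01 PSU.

13.48 PSU

Total salt / total volume:
salt = 445,000×0.3 + 54,300×0.1 + 451,000×28.1 = 133,500 + 5,430 + 12,673,100 = 12,812,030
volume = 445,000 + 54,300 + 451,000 = 950,300 m³
S = 12,812,030 / 950,300 = 13.4821 PSU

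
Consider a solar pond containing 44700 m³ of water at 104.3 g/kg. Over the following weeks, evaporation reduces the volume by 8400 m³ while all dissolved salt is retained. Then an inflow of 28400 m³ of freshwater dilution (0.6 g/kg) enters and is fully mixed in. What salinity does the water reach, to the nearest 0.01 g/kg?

72.32 g/kg

After evaporation: salt = 44,700×104.3 = 4,662,210; volume = 44,700 − 8,400 = 36,300 m³
After mixing: salt = 4,662,210 + 28,400×0.6 = 4,679,250; volume = 36,300 + 28,400 = 64,700 m³
S = 4,679,250 / 64,700 = 72.3223 g/kg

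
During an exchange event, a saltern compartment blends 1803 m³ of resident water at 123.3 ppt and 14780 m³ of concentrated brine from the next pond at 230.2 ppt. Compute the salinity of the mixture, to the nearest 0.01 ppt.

Total salt / total volume:
salt = 1,803×123.3 + 14,780×230.2 = 222,309.9 + 3,402,356 = 3,624,665.9
volume = 1,803 + 14,780 = 16,583 m³
S = 3,624,665.9 / 16,583 = 218.5772 ppt

218.58 ppt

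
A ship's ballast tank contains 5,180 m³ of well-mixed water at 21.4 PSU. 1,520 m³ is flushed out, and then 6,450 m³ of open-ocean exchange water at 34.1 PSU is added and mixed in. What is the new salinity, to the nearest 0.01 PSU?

Remaining after removal: 3,660 m³ at 21.4 PSU (salt = 78,324)
After addition: salt = 78,324 + 6,450×34.1 = 298,269; volume = 10,110 m³
S = 298,269 / 10,110 = 29.5024 PSU

29.50 PSU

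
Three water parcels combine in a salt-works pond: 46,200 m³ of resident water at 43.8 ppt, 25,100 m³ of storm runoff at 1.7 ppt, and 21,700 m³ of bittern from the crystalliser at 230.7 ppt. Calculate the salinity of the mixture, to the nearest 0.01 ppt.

76.05 ppt

Salt balance:
salt = 46,200×43.8 + 25,100×1.7 + 21,700×230.7 = 2,023,560 + 42,670 + 5,006,190 = 7,072,420
volume = 46,200 + 25,100 + 21,700 = 93,000 m³
S = 7,072,420 / 93,000 = 76.0475 ppt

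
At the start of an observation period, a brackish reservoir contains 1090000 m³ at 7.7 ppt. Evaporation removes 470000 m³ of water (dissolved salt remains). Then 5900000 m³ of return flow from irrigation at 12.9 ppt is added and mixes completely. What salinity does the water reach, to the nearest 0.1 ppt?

13.0 ppt

After evaporation: salt = 1,090,000×7.7 = 8,393,000; volume = 1,090,000 − 470,000 = 620,000 m³
After mixing: salt = 8,393,000 + 5,900,000×12.9 = 84,503,000; volume = 620,000 + 5,900,000 = 6,520,000 m³
S = 84,503,000 / 6,520,000 = 12.9606 ppt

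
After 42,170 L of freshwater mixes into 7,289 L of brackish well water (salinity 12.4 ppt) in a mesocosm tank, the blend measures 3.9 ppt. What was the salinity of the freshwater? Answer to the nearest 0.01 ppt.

2.43 ppt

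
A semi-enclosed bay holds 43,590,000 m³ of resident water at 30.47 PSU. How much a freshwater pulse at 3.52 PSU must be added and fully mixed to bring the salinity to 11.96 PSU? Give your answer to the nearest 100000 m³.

Salt balance: 43,590,000×30.47 + V×3.52 = (43,590,000+V)×11.96
1,328,187,300 + 3.52V = 521,336,400 + 11.96V
806,850,900 = 8.44V
V = 95,598,447.87 m³

95600000 m³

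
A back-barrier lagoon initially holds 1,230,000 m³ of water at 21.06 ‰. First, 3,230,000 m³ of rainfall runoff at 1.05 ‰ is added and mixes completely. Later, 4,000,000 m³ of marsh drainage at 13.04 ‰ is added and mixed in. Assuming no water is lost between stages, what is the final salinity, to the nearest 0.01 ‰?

Salt balance:
Initial salt = 1,230,000×21.06 = 25,903,800
After stage 1: salt = 25,903,800 + 3,230,000×1.05 = 29,295,300; volume = 4,460,000 m³; S = 6.568 ‰
After stage 2: salt = 29,295,300 + 4,000,000×13.04 = 81,455,300; volume = 8,460,000 m³
S = 81,455,300 / 8,460,000 = 9.6283 ‰

9.63 ‰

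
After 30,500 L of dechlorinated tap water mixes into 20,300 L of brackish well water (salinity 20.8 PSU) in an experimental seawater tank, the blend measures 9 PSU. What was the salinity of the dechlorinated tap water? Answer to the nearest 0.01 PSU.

1.15 PSU

Salt balance: 20,300×20.8 + 30,500×S = 50,800×9
422,240 + 30,500·S = 457,200
S = (457,200 − 422,240) / 30,500 = 1.1462 PSU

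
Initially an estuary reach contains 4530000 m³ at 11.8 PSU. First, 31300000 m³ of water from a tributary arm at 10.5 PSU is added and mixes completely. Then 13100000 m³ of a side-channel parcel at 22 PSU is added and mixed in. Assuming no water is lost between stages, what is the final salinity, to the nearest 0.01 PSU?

Salt balance:
Initial salt = 4,530,000×11.8 = 53,454,000
After stage 1: salt = 53,454,000 + 31,300,000×10.5 = 382,104,000; volume = 35,830,000 m³; S = 10.664 PSU
After stage 2: salt = 382,104,000 + 13,100,000×22 = 670,304,000; volume = 48,930,000 m³
S = 670,304,000 / 48,930,000 = 13.6992 PSU

13.70 PSU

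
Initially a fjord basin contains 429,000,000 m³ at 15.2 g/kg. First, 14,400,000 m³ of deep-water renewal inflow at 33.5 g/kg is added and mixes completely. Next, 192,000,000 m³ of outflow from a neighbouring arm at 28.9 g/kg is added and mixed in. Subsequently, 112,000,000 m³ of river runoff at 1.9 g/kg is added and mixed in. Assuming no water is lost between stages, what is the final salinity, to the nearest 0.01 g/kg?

Mass of salt is conserved:
Initial salt = 429,000,000×15.2 = 6,520,800,000
After stage 1: salt = 6,520,800,000 + 14,400,000×33.5 = 7,003,200,000; volume = 443,400,000 m³; S = 15.794 g/kg
After stage 2: salt = 7,003,200,000 + 192,000,000×28.9 = 12,552,000,000; volume = 635,400,000 m³; S = 19.754 g/kg
After stage 3: salt = 12,552,000,000 + 112,000,000×1.9 = 12,764,800,000; volume = 747,400,000 m³
S = 12,764,800,000 / 747,400,000 = 17.0789 g/kg

17.08 g/kg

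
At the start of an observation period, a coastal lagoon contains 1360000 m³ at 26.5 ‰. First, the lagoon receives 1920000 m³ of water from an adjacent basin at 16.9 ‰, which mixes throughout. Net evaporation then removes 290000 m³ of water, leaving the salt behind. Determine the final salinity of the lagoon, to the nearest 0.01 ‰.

After mixing: salt = 1,360,000×26.5 + 1,920,000×16.9 = 68,488,000; volume = 3,280,000 m³
After evaporation: salt unchanged = 68,488,000; volume = 3,280,000 − 290,000 = 2,990,000 m³
S = 68,488,000 / 2,990,000 = 22.9057 ‰

22.91 ‰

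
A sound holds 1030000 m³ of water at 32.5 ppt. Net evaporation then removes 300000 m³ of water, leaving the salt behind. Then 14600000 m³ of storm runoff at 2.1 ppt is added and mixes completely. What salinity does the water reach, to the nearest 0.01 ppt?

After evaporation: salt = 1,030,000×32.5 = 33,475,000; volume = 1,030,000 − 300,000 = 730,000 m³
After mixing: salt = 33,475,000 + 14,600,000×2.1 = 64,135,000; volume = 730,000 + 14,600,000 = 15,330,000 m³
S = 64,135,000 / 15,330,000 = 4.1836 ppt

4.18 ppt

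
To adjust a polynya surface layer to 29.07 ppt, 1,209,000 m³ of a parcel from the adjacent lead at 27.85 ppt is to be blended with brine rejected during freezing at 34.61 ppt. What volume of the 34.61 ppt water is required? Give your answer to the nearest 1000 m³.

Salt balance: 1,209,000×27.85 + V×34.61 = (1,209,000+V)×29.07
33,670,650 + 34.61V = 35,145,630 + 29.07V
1,474,980 = 5.54V
V = 266,241.88 m³

266000 m³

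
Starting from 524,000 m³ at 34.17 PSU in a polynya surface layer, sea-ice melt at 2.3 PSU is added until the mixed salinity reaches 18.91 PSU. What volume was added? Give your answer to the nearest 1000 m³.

481000 m³

Salt balance: 524,000×34.17 + V×2.3 = (524,000+V)×18.91
17,905,080 + 2.3V = 9,908,840 + 18.91V
7,996,240 = 16.61V
V = 481,411.2 m³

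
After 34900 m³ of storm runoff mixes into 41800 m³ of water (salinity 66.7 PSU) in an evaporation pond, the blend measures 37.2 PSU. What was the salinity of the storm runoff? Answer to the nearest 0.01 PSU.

Salt balance: 41,800×66.7 + 34,900×S = 76,700×37.2
2,788,060 + 34,900·S = 2,853,240
S = (2,853,240 − 2,788,060) / 34,900 = 1.8676 PSU

1.87 PSU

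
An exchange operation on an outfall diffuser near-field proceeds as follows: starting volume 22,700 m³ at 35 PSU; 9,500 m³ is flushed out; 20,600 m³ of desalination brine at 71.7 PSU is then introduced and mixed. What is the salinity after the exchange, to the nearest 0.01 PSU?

57.37 PSU

Remaining after removal: 13,200 m³ at 35 PSU (salt = 462,000)
After addition: salt = 462,000 + 20,600×71.7 = 1,939,020; volume = 33,800 m³
S = 1,939,020 / 33,800 = 57.3675 PSU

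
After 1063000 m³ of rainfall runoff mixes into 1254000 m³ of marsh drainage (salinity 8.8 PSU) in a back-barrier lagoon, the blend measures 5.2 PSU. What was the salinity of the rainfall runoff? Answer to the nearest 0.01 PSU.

Salt balance: 1,254,000×8.8 + 1,063,000×S = 2,317,000×5.2
11,035,200 + 1,063,000·S = 12,048,400
S = (12,048,400 − 11,035,200) / 1,063,000 = 0.9532 PSU

0.95 PSU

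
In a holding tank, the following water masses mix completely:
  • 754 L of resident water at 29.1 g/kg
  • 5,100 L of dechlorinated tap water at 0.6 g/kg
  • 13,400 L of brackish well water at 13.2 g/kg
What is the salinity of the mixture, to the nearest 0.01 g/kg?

10.49 g/kg

By conservation of dissolved salt,
salt = 754×29.1 + 5,100×0.6 + 13,400×13.2 = 21,941.4 + 3,060 + 176,880 = 201,881.4
volume = 754 + 5,100 + 13,400 = 19,254 L
S = 201,881.4 / 19,254 = 10.4852 g/kg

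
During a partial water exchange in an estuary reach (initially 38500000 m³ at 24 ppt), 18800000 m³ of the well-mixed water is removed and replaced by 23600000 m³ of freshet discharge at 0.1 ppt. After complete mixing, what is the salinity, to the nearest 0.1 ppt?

Remaining after removal: 19,700,000 m³ at 24 ppt (salt = 472,800,000)
After addition: salt = 472,800,000 + 23,600,000×0.1 = 475,160,000; volume = 43,300,000 m³
S = 475,160,000 / 43,300,000 = 10.9737 ppt

11.0 ppt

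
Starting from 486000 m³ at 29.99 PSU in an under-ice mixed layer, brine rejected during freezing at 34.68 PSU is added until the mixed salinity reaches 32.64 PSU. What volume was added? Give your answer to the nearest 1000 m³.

Salt balance: 486,000×29.99 + V×34.68 = (486,000+V)×32.64
14,575,140 + 34.68V = 15,863,040 + 32.64V
1,287,900 = 2.04V
V = 631,323.53 m³

631000 m³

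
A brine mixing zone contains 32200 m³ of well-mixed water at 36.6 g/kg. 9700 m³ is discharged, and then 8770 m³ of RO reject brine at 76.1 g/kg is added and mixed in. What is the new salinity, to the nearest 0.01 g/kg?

47.68 g/kg

Remaining after removal: 22,500 m³ at 36.6 g/kg (salt = 823,500)
After addition: salt = 823,500 + 8,770×76.1 = 1,490,897; volume = 31,270 m³
S = 1,490,897 / 31,270 = 47.6782 g/kg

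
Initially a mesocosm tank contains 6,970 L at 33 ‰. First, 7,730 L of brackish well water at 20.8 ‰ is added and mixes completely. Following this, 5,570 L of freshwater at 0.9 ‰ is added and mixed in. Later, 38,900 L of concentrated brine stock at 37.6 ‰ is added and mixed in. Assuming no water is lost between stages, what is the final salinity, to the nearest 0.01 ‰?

31.41 ‰

Conserving salt mass:
Initial salt = 6,970×33 = 230,010
After stage 1: salt = 230,010 + 7,730×20.8 = 390,794; volume = 14,700 L; S = 26.585 ‰
After stage 2: salt = 390,794 + 5,570×0.9 = 395,807; volume = 20,270 L; S = 19.527 ‰
After stage 3: salt = 395,807 + 38,900×37.6 = 1,858,447; volume = 59,170 L
S = 1,858,447 / 59,170 = 31.4086 ‰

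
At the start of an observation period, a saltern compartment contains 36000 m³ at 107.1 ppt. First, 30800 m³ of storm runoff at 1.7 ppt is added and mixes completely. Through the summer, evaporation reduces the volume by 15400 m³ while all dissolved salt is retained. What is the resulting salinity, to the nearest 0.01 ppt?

76.03 ppt

After mixing: salt = 36,000×107.1 + 30,800×1.7 = 3,907,960; volume = 66,800 m³
After evaporation: salt unchanged = 3,907,960; volume = 66,800 − 15,400 = 51,400 m³
S = 3,907,960 / 51,400 = 76.0304 ppt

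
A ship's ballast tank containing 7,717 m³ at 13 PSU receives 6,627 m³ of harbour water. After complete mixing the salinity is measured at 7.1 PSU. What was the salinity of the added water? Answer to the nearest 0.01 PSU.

Salt balance: 7,717×13 + 6,627×S = 14,344×7.1
100,321 + 6,627·S = 101,842.4
S = (101,842.4 − 100,321) / 6,627 = 0.2296 PSU

0.23 PSU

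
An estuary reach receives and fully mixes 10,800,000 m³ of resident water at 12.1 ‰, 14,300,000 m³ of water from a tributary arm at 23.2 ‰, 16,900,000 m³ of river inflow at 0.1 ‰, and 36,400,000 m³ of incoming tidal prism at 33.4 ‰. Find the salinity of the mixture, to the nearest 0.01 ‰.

Total salt / total volume:
salt = 10,800,000×12.1 + 14,300,000×23.2 + 16,900,000×0.1 + 36,400,000×33.4 = 130,680,000 + 331,760,000 + 1,690,000 + 1,215,760,000 = 1,679,890,000
volume = 10,800,000 + 14,300,000 + 16,900,000 + 36,400,000 = 78,400,000 m³
S = 1,679,890,000 / 78,400,000 = 21.4272 ‰

21.43 ‰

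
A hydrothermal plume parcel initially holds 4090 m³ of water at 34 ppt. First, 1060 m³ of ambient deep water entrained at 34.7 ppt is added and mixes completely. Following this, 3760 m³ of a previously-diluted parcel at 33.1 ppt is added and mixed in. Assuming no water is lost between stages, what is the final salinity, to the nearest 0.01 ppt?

33.70 ppt

Mass of salt is conserved:
Initial salt = 4,090×34 = 139,060
After stage 1: salt = 139,060 + 1,060×34.7 = 175,842; volume = 5,150 m³; S = 34.144 ppt
After stage 2: salt = 175,842 + 3,760×33.1 = 300,298; volume = 8,910 m³
S = 300,298 / 8,910 = 33.7035 ppt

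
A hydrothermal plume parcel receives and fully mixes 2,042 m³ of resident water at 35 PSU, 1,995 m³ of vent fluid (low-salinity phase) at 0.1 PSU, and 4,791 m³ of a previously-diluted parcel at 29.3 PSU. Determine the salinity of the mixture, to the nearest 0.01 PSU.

24.02 PSU

Total salt / total volume:
salt = 2,042×35 + 1,995×0.1 + 4,791×29.3 = 71,470 + 199.5 + 140,376.3 = 212,045.8
volume = 2,042 + 1,995 + 4,791 = 8,828 m³
S = 212,045.8 / 8,828 = 24.0197 PSU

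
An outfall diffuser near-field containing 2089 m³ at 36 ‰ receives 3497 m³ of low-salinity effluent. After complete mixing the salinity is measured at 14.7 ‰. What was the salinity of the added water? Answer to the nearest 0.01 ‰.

1.98 ‰

Salt balance: 2,089×36 + 3,497×S = 5,586×14.7
75,204 + 3,497·S = 82,114.2
S = (82,114.2 − 75,204) / 3,497 = 1.976 ‰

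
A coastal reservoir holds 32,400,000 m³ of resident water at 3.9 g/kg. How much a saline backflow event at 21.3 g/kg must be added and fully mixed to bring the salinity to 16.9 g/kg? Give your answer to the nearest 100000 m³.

Salt balance: 32,400,000×3.9 + V×21.3 = (32,400,000+V)×16.9
126,360,000 + 21.3V = 547,560,000 + 16.9V
421,200,000 = 4.4V
V = 95,727,272.73 m³

95700000 m³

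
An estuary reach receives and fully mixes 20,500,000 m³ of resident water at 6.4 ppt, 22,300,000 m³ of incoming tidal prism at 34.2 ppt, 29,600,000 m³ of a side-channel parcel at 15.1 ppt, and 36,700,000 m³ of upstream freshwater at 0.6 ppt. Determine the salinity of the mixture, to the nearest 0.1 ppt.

12.5 ppt

Weighted by volume,
salt = 20,500,000×6.4 + 22,300,000×34.2 + 29,600,000×15.1 + 36,700,000×0.6 = 131,200,000 + 762,660,000 + 446,960,000 + 22,020,000 = 1,362,840,000
volume = 20,500,000 + 22,300,000 + 29,600,000 + 36,700,000 = 109,100,000 m³
S = 1,362,840,000 / 109,100,000 = 12.492 ppt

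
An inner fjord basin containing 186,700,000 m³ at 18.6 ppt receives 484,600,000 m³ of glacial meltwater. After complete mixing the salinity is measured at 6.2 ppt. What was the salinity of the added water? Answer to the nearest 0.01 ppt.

Salt balance: 186,700,000×18.6 + 484,600,000×S = 671,300,000×6.2
3,472,620,000 + 484,600,000·S = 4,162,060,000
S = (4,162,060,000 − 3,472,620,000) / 484,600,000 = 1.4227 ppt

1.42 ppt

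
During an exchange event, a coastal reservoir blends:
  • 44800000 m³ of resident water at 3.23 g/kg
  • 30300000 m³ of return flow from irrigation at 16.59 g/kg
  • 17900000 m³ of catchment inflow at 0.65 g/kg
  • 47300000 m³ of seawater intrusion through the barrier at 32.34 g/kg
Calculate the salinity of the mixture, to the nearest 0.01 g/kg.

15.60 g/kg

Weighted by volume,
salt = 44,800,000×3.23 + 30,300,000×16.59 + 17,900,000×0.65 + 47,300,000×32.34 = 144,704,000 + 502,677,000 + 11,635,000 + 1,529,682,000 = 2,188,698,000
volume = 44,800,000 + 30,300,000 + 17,900,000 + 47,300,000 = 140,300,000 m³
S = 2,188,698,000 / 140,300,000 = 15.6001 g/kg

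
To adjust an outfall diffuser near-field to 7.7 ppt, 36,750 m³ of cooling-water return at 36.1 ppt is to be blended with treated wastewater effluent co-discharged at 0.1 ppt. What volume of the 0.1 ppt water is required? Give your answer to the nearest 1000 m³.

Salt balance: 36,750×36.1 + V×0.1 = (36,750+V)×7.7
1,326,675 + 0.1V = 282,975 + 7.7V
1,043,700 = 7.6V
V = 137,328.95 m³

137000 m³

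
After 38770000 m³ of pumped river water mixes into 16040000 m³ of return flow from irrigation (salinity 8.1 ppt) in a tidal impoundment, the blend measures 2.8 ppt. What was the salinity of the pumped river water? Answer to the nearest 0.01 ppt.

0.61 ppt

Salt balance: 16,040,000×8.1 + 38,770,000×S = 54,810,000×2.8
129,924,000 + 38,770,000·S = 153,468,000
S = (153,468,000 − 129,924,000) / 38,770,000 = 0.6073 ppt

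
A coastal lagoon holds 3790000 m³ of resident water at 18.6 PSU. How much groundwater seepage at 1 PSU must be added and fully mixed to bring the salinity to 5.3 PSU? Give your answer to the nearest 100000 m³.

Salt balance: 3,790,000×18.6 + V×1 = (3,790,000+V)×5.3
70,494,000 + 1V = 20,087,000 + 5.3V
50,407,000 = 4.3V
V = 11,722,558.14 m³

11700000 m³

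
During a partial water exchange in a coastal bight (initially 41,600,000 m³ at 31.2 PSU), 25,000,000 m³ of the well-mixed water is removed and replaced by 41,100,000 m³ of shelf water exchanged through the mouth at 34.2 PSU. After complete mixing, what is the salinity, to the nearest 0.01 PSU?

Remaining after removal: 16,600,000 m³ at 31.2 PSU (salt = 517,920,000)
After addition: salt = 517,920,000 + 41,100,000×34.2 = 1,923,540,000; volume = 57,700,000 m³
S = 1,923,540,000 / 57,700,000 = 33.3369 PSU

33.34 PSU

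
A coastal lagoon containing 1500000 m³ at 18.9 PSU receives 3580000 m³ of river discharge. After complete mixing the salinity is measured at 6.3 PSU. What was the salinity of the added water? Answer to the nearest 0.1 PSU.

Salt balance: 1,500,000×18.9 + 3,580,000×S = 5,080,000×6.3
28,350,000 + 3,580,000·S = 32,004,000
S = (32,004,000 − 28,350,000) / 3,580,000 = 1.0207 PSU

1.0 PSU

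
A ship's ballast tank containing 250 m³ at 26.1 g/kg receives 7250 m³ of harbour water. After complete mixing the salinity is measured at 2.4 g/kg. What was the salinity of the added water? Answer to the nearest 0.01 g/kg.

Salt balance: 250×26.1 + 7,250×S = 7,500×2.4
6,525 + 7,250·S = 18,000
S = (18,000 − 6,525) / 7,250 = 1.5828 g/kg

1.58 g/kg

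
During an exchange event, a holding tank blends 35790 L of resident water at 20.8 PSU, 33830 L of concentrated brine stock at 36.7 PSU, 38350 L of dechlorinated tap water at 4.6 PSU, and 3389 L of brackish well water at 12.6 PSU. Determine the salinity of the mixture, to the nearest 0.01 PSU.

19.80 PSU

Salt balance:
salt = 35,790×20.8 + 33,830×36.7 + 38,350×4.6 + 3,389×12.6 = 744,432 + 1,241,561 + 176,410 + 42,701.4 = 2,205,104.4
volume = 35,790 + 33,830 + 38,350 + 3,389 = 111,359 L
S = 2,205,104.4 / 111,359 = 19.8018 PSU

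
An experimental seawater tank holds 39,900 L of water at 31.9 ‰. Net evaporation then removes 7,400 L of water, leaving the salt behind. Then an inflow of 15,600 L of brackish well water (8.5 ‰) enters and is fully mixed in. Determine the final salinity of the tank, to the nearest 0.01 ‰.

29.22 ‰

After evaporation: salt = 39,900×31.9 = 1,272,810; volume = 39,900 − 7,400 = 32,500 L
After mixing: salt = 1,272,810 + 15,600×8.5 = 1,405,410; volume = 32,500 + 15,600 = 48,100 L
S = 1,405,410 / 48,100 = 29.2185 ‰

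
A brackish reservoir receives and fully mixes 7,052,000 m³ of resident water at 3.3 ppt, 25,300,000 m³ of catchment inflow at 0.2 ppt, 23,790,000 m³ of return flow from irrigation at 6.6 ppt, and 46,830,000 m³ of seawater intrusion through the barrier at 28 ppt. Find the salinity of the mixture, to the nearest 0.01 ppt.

By conservation of dissolved salt,
salt = 7,052,000×3.3 + 25,300,000×0.2 + 23,790,000×6.6 + 46,830,000×28 = 23,271,600 + 5,060,000 + 157,014,000 + 1,311,240,000 = 1,496,585,600
volume = 7,052,000 + 25,300,000 + 23,790,000 + 46,830,000 = 102,972,000 m³
S = 1,496,585,600 / 102,972,000 = 14.5339 ppt

14.53 ppt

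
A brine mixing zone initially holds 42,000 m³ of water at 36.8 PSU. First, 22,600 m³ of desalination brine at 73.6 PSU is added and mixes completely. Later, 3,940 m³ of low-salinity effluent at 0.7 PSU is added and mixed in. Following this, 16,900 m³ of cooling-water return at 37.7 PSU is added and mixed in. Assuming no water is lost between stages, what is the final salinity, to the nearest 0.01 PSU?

By conservation of dissolved salt,
Initial salt = 42,000×36.8 = 1,545,600
After stage 1: salt = 1,545,600 + 22,600×73.6 = 3,208,960; volume = 64,600 m³; S = 49.674 PSU
After stage 2: salt = 3,208,960 + 3,940×0.7 = 3,211,718; volume = 68,540 m³; S = 46.859 PSU
After stage 3: salt = 3,211,718 + 16,900×37.7 = 3,848,848; volume = 85,440 m³
S = 3,848,848 / 85,440 = 45.0474 PSU

45.05 PSU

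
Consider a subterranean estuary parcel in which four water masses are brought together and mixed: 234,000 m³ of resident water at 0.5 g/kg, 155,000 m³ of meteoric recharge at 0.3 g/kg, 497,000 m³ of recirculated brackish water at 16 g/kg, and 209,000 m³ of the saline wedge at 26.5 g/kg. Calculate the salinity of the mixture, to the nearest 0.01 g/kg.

12.47 g/kg

Salt balance:
salt = 234,000×0.5 + 155,000×0.3 + 497,000×16 + 209,000×26.5 = 117,000 + 46,500 + 7,952,000 + 5,538,500 = 13,654,000
volume = 234,000 + 155,000 + 497,000 + 209,000 = 1,095,000 m³
S = 13,654,000 / 1,095,000 = 12.4694 g/kg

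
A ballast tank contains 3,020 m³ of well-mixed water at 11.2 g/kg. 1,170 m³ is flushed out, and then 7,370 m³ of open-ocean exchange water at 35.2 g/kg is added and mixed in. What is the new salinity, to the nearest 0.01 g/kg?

Remaining after removal: 1,850 m³ at 11.2 g/kg (salt = 20,720)
After addition: salt = 20,720 + 7,370×35.2 = 280,144; volume = 9,220 m³
S = 280,144 / 9,220 = 30.3844 g/kg

30.38 g/kg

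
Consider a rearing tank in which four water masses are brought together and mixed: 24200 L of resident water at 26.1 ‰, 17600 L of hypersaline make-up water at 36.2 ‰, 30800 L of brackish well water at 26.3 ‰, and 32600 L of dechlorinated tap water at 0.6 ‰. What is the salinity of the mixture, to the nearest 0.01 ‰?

Conserving salt mass:
salt = 24,200×26.1 + 17,600×36.2 + 30,800×26.3 + 32,600×0.6 = 631,620 + 637,120 + 810,040 + 19,560 = 2,098,340
volume = 24,200 + 17,600 + 30,800 + 32,600 = 105,200 L
S = 2,098,340 / 105,200 = 19.9462 ‰

19.95 ‰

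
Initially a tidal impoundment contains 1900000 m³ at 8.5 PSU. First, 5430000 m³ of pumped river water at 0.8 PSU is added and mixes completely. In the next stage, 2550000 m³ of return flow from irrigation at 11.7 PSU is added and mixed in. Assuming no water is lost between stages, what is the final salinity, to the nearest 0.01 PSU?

5.09 PSU

By conservation of dissolved salt,
Initial salt = 1,900,000×8.5 = 16,150,000
After stage 1: salt = 16,150,000 + 5,430,000×0.8 = 20,494,000; volume = 7,330,000 m³; S = 2.796 PSU
After stage 2: salt = 20,494,000 + 2,550,000×11.7 = 50,329,000; volume = 9,880,000 m³
S = 50,329,000 / 9,880,000 = 5.094 PSU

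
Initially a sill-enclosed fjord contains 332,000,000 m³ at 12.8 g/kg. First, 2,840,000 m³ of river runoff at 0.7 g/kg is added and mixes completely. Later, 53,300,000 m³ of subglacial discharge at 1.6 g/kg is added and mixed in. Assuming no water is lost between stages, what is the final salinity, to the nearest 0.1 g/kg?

11.2 g/kg

By conservation of dissolved salt,
Initial salt = 332,000,000×12.8 = 4,249,600,000
After stage 1: salt = 4,249,600,000 + 2,840,000×0.7 = 4,251,588,000; volume = 334,840,000 m³; S = 12.697 g/kg
After stage 2: salt = 4,251,588,000 + 53,300,000×1.6 = 4,336,868,000; volume = 388,140,000 m³
S = 4,336,868,000 / 388,140,000 = 11.1735 g/kg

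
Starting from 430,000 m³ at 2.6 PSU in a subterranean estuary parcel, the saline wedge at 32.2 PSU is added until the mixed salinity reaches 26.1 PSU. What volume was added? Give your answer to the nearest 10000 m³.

1660000 m³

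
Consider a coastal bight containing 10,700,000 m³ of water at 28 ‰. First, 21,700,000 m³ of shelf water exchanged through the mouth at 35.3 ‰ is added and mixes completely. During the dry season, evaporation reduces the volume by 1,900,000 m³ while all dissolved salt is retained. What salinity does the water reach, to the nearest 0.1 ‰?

After mixing: salt = 10,700,000×28 + 21,700,000×35.3 = 1,065,610,000; volume = 32,400,000 m³
After evaporation: salt unchanged = 1,065,610,000; volume = 32,400,000 − 1,900,000 = 30,500,000 m³
S = 1,065,610,000 / 30,500,000 = 34.938 ‰

34.9 ‰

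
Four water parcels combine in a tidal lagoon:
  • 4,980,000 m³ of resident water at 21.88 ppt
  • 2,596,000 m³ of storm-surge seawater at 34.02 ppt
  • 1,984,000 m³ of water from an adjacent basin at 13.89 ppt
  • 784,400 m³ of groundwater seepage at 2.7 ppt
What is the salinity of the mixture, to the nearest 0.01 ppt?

Salt balance:
salt = 4,980,000×21.88 + 2,596,000×34.02 + 1,984,000×13.89 + 784,400×2.7 = 108,962,400 + 88,315,920 + 27,557,760 + 2,117,880 = 226,953,960
volume = 4,980,000 + 2,596,000 + 1,984,000 + 784,400 = 10,344,400 m³
S = 226,953,960 / 10,344,400 = 21.9398 ppt

21.94 ppt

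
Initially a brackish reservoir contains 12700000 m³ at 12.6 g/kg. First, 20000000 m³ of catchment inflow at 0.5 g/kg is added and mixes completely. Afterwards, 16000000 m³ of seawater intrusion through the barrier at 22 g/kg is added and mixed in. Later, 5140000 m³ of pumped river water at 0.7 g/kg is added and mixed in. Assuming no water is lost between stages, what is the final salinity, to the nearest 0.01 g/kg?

Total salt / total volume:
Initial salt = 12,700,000×12.6 = 160,020,000
After stage 1: salt = 160,020,000 + 20,000,000×0.5 = 170,020,000; volume = 32,700,000 m³; S = 5.199 g/kg
After stage 2: salt = 170,020,000 + 16,000,000×22 = 522,020,000; volume = 48,700,000 m³; S = 10.719 g/kg
After stage 3: salt = 522,020,000 + 5,140,000×0.7 = 525,618,000; volume = 53,840,000 m³
S = 525,618,000 / 53,840,000 = 9.7626 g/kg

9.76 g/kg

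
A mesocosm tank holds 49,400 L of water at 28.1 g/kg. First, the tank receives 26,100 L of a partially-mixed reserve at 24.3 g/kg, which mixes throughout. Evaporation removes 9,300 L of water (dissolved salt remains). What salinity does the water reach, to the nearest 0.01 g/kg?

After mixing: salt = 49,400×28.1 + 26,100×24.3 = 2,022,370; volume = 75,500 L
After evaporation: salt unchanged = 2,022,370; volume = 75,500 − 9,300 = 66,200 L
S = 2,022,370 / 66,200 = 30.5494 g/kg

30.55 g/kg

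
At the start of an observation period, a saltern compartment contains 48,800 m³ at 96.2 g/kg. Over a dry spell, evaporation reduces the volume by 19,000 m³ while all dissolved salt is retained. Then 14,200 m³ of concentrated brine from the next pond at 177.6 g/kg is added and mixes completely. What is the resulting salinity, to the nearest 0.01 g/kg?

164.01 g/kg

After evaporation: salt = 48,800×96.2 = 4,694,560; volume = 48,800 − 19,000 = 29,800 m³
After mixing: salt = 4,694,560 + 14,200×177.6 = 7,216,480; volume = 29,800 + 14,200 = 44,000 m³
S = 7,216,480 / 44,000 = 164.0109 g/kg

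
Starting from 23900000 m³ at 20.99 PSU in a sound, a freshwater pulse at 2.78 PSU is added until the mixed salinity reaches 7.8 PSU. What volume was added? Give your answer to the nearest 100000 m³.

62800000 m³

Salt balance: 23,900,000×20.99 + V×2.78 = (23,900,000+V)×7.8
501,661,000 + 2.78V = 186,420,000 + 7.8V
315,241,000 = 5.02V
V = 62,797,011.95 m³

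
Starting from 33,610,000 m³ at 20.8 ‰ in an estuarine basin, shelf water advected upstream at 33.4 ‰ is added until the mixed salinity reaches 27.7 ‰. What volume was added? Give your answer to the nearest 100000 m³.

40700000 m³

Salt balance: 33,610,000×20.8 + V×33.4 = (33,610,000+V)×27.7
699,088,000 + 33.4V = 930,997,000 + 27.7V
231,909,000 = 5.7V
V = 40,685,789.47 m³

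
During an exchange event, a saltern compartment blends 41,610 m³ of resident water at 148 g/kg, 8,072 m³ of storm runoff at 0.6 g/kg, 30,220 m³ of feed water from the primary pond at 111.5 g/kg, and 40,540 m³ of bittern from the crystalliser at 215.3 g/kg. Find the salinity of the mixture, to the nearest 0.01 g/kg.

151.62 g/kg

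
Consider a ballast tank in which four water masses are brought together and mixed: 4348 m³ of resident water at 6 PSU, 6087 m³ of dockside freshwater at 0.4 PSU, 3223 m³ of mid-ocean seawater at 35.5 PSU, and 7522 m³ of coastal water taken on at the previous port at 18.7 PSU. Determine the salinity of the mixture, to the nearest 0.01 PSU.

Weighted by volume,
salt = 4,348×6 + 6,087×0.4 + 3,223×35.5 + 7,522×18.7 = 26,088 + 2,434.8 + 114,416.5 + 140,661.4 = 283,600.7
volume = 4,348 + 6,087 + 3,223 + 7,522 = 21,180 m³
S = 283,600.7 / 21,180 = 13.39 PSU

13.39 PSU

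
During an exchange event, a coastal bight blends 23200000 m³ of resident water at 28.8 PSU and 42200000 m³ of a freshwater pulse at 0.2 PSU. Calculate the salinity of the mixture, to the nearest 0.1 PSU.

10.3 PSU

By conservation of dissolved salt,
salt = 23,200,000×28.8 + 42,200,000×0.2 = 668,160,000 + 8,440,000 = 676,600,000
volume = 23,200,000 + 42,200,000 = 65,400,000 m³
S = 676,600,000 / 65,400,000 = 10.346 PSU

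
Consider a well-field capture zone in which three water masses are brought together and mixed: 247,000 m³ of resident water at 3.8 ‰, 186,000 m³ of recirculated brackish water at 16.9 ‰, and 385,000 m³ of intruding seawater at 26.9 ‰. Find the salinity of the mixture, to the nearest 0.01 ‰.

Total salt / total volume:
salt = 247,000×3.8 + 186,000×16.9 + 385,000×26.9 = 938,600 + 3,143,400 + 10,356,500 = 14,438,500
volume = 247,000 + 186,000 + 385,000 = 818,000 m³
S = 14,438,500 / 818,000 = 17.651 ‰

17.65 ‰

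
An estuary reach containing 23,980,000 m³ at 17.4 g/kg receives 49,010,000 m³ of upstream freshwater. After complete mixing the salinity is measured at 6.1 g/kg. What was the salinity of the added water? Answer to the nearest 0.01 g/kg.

0.57 g/kg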